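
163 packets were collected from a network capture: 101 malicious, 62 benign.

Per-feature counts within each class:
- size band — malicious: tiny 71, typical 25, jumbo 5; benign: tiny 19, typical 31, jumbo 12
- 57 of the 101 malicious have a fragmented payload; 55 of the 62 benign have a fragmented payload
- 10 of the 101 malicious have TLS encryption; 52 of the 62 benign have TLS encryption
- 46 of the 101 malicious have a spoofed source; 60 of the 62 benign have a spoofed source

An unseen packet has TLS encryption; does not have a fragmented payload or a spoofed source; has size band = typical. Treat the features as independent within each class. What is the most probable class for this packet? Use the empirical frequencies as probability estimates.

malicious

malicious: (101/163) × (25/101) × (44/101) × (10/101) × (55/101) ≈ 0.0036025
benign: (62/163) × (31/62) × (7/62) × (52/62) × (2/62) ≈ 0.000580939
Highest score → malicious.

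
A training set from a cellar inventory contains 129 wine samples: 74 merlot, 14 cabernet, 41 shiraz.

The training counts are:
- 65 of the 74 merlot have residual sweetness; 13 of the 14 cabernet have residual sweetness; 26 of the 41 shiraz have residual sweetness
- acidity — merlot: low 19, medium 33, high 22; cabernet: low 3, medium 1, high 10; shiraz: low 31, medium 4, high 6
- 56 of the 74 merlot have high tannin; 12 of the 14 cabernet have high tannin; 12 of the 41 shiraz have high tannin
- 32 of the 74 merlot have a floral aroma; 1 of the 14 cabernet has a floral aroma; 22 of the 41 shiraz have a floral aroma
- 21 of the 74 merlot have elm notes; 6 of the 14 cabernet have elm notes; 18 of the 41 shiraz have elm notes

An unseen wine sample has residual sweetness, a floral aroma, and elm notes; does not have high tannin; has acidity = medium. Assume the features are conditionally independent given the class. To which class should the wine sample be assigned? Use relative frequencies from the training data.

merlot: (74/129) × (65/74) × (33/74) × (18/74) × (32/74) × (21/74) ≈ 0.00670737
cabernet: (14/129) × (13/14) × (1/14) × (2/14) × (1/14) × (6/14) ≈ 0.0000314791
shiraz: (41/129) × (26/41) × (4/41) × (29/41) × (22/41) × (18/41) ≈ 0.00327643
Highest score → merlot.

merlot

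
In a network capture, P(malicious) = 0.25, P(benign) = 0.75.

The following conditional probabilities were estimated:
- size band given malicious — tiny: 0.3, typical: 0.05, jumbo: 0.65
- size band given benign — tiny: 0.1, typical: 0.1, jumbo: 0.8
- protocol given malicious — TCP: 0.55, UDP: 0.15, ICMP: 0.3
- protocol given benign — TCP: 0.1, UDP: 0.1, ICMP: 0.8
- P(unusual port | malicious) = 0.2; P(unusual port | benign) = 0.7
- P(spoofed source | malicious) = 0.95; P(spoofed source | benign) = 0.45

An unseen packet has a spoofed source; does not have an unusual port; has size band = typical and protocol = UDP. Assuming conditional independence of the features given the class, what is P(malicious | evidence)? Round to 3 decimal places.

0.585

malicious: 0.25 × 0.05 × 0.15 × (1−0.2) × 0.95 = 0.001425
benign: 0.75 × 0.1 × 0.1 × (1−0.7) × 0.45 = 0.0010125
P(malicious | x) = 0.001425 / 0.0024375 ≈ 0.585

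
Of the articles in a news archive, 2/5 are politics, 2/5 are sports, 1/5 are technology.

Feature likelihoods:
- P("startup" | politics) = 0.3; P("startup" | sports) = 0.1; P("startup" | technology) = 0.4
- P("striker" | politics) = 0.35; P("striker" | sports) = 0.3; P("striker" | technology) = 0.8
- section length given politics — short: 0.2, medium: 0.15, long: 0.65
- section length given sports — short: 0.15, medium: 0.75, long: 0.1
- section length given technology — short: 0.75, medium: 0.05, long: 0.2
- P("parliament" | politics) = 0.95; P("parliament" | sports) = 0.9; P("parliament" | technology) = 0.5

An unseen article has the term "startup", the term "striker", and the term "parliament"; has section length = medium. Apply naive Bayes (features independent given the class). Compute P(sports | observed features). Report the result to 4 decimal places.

0.5164

politics: 0.4 × 0.3 × 0.35 × 0.15 × 0.95 = 0.005985
sports: 0.4 × 0.1 × 0.3 × 0.75 × 0.9 = 0.0081
technology: 0.2 × 0.4 × 0.8 × 0.05 × 0.5 = 0.0016
P(sports | x) = 0.0081 / 0.015685 ≈ 0.5164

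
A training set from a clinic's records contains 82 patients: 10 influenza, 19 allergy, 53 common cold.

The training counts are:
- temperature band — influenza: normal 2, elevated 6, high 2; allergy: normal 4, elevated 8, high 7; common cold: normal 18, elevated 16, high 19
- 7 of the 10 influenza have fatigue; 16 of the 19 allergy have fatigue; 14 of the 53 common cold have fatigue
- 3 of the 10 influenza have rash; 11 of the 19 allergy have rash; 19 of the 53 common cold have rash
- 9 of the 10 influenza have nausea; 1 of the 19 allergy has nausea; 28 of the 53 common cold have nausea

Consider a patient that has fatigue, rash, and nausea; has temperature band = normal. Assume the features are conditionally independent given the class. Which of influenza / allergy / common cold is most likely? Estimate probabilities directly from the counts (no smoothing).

influenza: (10/82) × (2/10) × (7/10) × (3/10) × (9/10) ≈ 0.00460976
allergy: (19/82) × (4/19) × (16/19) × (11/19) × (1/19) ≈ 0.00125169
common cold: (53/82) × (18/53) × (14/53) × (19/53) × (28/53) ≈ 0.0109817
Highest score → common cold.

common cold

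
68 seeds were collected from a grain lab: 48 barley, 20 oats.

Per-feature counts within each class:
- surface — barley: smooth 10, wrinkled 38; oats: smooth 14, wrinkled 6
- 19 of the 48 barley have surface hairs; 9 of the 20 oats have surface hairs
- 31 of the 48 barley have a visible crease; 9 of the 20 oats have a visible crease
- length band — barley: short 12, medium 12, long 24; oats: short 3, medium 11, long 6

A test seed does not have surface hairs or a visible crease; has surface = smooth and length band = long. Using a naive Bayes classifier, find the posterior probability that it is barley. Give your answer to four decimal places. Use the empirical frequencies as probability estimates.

barley: (48/68) × (10/48) × (29/48) × (17/48) × (24/48) ≈ 0.0157335
oats: (20/68) × (14/20) × (11/20) × (11/20) × (6/20) ≈ 0.0186838
P(barley | x) = 0.0157335 / 0.0344173 ≈ 0.4571

0.4571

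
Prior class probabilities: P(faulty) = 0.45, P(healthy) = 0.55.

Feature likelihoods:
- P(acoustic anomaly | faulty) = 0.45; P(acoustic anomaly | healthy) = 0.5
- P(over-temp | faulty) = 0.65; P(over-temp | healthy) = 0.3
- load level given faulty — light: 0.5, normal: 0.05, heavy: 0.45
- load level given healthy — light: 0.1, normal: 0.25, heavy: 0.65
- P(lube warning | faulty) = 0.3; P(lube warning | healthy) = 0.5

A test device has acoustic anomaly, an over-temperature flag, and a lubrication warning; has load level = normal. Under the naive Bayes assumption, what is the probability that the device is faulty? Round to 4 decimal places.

faulty: 0.45 × 0.45 × 0.65 × 0.05 × 0.3 = 0.001974375
healthy: 0.55 × 0.5 × 0.3 × 0.25 × 0.5 = 0.0103125
P(faulty | x) = 0.001974375 / 0.012286875 ≈ 0.1607

0.1607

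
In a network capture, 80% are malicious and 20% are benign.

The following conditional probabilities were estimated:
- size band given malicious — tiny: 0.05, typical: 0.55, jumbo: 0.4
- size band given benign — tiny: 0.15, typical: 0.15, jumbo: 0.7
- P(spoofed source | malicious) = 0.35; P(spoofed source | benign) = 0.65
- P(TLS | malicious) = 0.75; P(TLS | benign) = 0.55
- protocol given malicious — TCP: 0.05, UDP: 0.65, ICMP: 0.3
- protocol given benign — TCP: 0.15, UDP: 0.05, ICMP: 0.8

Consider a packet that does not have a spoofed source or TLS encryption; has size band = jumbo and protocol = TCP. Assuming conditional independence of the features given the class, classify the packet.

benign

malicious: 0.8 × 0.4 × (1−0.35) × (1−0.75) × 0.05 = 0.0026
benign: 0.2 × 0.7 × (1−0.65) × (1−0.55) × 0.15 = 0.0033075
Highest score → benign.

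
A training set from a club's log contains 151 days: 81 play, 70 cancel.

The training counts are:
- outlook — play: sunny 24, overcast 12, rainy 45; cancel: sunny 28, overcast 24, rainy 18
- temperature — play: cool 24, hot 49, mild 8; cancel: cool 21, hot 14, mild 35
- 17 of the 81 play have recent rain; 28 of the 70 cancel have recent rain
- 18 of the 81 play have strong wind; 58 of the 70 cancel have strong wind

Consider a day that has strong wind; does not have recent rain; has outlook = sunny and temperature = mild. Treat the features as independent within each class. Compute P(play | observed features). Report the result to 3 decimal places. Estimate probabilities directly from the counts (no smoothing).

play: (81/151) × (24/81) × (8/81) × (64/81) × (18/81) ≈ 0.00275627
cancel: (70/151) × (28/70) × (35/70) × (42/70) × (58/70) ≈ 0.0460927
P(play | x) = 0.00275627 / 0.04884897 ≈ 0.056

0.056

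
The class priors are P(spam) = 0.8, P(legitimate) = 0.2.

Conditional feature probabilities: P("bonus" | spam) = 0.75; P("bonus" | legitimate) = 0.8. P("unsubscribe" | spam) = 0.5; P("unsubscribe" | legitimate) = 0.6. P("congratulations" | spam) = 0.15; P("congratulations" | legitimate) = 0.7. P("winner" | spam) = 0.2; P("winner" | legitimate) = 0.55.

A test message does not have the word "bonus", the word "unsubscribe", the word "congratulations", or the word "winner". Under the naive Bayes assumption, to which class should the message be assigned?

spam: 0.8 × (1−0.75) × (1−0.5) × (1−0.15) × (1−0.2) = 0.068
legitimate: 0.2 × (1−0.8) × (1−0.6) × (1−0.7) × (1−0.55) = 0.00216
Highest score → spam.

spam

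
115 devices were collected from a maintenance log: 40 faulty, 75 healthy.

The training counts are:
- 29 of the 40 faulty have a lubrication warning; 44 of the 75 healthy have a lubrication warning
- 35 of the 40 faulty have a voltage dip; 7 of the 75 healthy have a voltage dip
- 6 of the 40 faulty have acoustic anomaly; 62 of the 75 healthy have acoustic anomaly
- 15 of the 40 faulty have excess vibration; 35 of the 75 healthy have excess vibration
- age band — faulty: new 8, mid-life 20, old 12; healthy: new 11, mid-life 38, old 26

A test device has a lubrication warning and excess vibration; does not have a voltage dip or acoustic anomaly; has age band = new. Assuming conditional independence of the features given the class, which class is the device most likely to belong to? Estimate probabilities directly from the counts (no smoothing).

faulty: (40/115) × (29/40) × (5/40) × (34/40) × (15/40) × (8/40) ≈ 0.00200951
healthy: (75/115) × (44/75) × (68/75) × (13/75) × (35/75) × (11/75) ≈ 0.0041155
Highest score → healthy.

healthy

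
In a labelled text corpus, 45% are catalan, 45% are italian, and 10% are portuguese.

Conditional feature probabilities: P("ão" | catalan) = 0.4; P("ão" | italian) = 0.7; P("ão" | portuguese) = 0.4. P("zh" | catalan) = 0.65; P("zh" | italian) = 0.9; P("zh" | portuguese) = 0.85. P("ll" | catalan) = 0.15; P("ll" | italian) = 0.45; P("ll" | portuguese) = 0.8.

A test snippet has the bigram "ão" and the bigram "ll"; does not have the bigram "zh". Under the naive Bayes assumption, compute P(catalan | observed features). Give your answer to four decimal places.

catalan: 0.45 × 0.4 × (1−0.65) × 0.15 = 0.00945
italian: 0.45 × 0.7 × (1−0.9) × 0.45 = 0.014175
portuguese: 0.1 × 0.4 × (1−0.85) × 0.8 = 0.0048
P(catalan | x) = 0.00945 / 0.028425 ≈ 0.3325

0.3325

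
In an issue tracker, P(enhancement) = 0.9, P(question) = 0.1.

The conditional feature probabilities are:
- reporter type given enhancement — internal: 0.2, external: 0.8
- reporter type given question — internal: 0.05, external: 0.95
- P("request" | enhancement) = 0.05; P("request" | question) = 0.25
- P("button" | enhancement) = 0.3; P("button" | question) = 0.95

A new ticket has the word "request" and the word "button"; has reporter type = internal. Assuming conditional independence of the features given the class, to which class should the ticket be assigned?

enhancement: 0.9 × 0.2 × 0.05 × 0.3 = 0.0027
question: 0.1 × 0.05 × 0.25 × 0.95 = 0.0011875
Highest score → enhancement.

enhancement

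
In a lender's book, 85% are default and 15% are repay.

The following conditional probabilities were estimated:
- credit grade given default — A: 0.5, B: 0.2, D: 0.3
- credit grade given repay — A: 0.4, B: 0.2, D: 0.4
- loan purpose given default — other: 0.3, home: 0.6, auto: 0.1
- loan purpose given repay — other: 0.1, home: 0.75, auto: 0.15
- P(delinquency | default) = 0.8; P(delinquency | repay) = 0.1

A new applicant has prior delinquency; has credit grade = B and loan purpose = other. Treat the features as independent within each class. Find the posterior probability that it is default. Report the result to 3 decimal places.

0.993

default: 0.85 × 0.2 × 0.3 × 0.8 = 0.0408
repay: 0.15 × 0.2 × 0.1 × 0.1 = 0.0003
P(default | x) = 0.0408 / 0.0411 ≈ 0.993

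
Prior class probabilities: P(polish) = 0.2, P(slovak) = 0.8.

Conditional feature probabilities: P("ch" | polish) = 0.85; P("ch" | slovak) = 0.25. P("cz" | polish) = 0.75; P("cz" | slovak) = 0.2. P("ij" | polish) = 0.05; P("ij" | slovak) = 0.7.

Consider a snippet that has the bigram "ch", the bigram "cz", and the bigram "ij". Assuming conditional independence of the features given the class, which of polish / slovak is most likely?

polish: 0.2 × 0.85 × 0.75 × 0.05 = 0.006375
slovak: 0.8 × 0.25 × 0.2 × 0.7 = 0.028
Highest score → slovak.

slovak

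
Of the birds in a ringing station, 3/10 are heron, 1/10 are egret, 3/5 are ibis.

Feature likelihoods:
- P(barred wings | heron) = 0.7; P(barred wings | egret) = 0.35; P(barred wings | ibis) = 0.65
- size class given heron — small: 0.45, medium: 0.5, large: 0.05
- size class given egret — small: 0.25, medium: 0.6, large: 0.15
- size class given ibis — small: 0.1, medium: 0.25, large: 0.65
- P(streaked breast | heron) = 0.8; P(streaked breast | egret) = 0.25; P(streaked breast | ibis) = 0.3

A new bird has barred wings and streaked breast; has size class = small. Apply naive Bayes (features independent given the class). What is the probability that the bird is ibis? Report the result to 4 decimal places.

0.1307

heron: 0.3 × 0.7 × 0.45 × 0.8 = 0.0756
egret: 0.1 × 0.35 × 0.25 × 0.25 = 0.0021875
ibis: 0.6 × 0.65 × 0.1 × 0.3 = 0.0117
P(ibis | x) = 0.0117 / 0.0894875 ≈ 0.1307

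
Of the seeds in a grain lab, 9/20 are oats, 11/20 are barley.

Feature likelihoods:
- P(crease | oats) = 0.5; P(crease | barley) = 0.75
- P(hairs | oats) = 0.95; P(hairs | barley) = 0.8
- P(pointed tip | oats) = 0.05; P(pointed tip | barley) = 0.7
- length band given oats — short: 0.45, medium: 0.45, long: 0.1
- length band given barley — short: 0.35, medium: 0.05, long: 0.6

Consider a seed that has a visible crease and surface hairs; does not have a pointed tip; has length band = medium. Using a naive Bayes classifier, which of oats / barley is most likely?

oats: 0.45 × 0.5 × 0.95 × (1−0.05) × 0.45 = 0.091378125
barley: 0.55 × 0.75 × 0.8 × (1−0.7) × 0.05 = 0.00495
Highest score → oats.

oats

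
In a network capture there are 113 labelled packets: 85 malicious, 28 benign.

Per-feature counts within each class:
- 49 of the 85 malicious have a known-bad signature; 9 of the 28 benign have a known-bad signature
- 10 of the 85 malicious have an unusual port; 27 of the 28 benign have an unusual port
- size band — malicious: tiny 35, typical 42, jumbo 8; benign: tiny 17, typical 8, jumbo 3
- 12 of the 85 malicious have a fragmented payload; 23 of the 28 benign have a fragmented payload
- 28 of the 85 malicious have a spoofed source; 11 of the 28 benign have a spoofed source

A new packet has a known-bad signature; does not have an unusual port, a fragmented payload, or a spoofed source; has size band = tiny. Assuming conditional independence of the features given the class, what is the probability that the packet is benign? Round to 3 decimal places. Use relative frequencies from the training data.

malicious: (85/113) × (49/85) × (75/85) × (35/85) × (73/85) × (57/85) ≈ 0.0907338
benign: (28/113) × (9/28) × (1/28) × (17/28) × (5/28) × (17/28) ≈ 0.00018724
P(benign | x) = 0.00018724 / 0.09092104 ≈ 0.002

0.002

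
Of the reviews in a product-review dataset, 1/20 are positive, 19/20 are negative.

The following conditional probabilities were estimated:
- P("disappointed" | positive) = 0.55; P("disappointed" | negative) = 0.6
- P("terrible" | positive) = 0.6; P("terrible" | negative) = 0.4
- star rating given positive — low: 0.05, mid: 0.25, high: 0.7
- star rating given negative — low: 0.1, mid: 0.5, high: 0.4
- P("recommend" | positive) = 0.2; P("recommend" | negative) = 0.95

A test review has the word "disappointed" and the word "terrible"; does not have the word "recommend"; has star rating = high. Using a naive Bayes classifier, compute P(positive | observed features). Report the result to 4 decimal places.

0.6696

positive: 0.05 × 0.55 × 0.6 × 0.7 × (1−0.2) = 0.00924
negative: 0.95 × 0.6 × 0.4 × 0.4 × (1−0.95) = 0.00456
P(positive | x) = 0.00924 / 0.0138 ≈ 0.6696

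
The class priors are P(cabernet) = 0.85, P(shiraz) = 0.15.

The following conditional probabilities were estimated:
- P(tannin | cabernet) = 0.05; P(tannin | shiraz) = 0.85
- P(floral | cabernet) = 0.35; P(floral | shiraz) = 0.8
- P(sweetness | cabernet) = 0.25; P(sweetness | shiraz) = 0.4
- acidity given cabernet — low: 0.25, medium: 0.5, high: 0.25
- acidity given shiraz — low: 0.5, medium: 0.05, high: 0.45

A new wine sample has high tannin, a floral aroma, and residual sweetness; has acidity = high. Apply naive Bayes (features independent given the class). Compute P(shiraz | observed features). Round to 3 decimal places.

cabernet: 0.85 × 0.05 × 0.35 × 0.25 × 0.25 = 0.0009296875
shiraz: 0.15 × 0.85 × 0.8 × 0.4 × 0.45 = 0.01836
P(shiraz | x) = 0.01836 / 0.0192896875 ≈ 0.952

0.952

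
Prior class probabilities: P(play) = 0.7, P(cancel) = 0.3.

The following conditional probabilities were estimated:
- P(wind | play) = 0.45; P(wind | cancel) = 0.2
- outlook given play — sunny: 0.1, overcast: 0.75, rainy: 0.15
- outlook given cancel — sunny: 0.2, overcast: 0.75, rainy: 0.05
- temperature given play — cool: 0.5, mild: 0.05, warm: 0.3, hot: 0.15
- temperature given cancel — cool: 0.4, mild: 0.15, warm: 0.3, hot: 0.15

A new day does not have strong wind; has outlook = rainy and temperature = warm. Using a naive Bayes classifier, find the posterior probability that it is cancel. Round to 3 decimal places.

play: 0.7 × (1−0.45) × 0.15 × 0.3 = 0.017325
cancel: 0.3 × (1−0.2) × 0.05 × 0.3 = 0.0036
P(cancel | x) = 0.0036 / 0.020925 ≈ 0.172

0.172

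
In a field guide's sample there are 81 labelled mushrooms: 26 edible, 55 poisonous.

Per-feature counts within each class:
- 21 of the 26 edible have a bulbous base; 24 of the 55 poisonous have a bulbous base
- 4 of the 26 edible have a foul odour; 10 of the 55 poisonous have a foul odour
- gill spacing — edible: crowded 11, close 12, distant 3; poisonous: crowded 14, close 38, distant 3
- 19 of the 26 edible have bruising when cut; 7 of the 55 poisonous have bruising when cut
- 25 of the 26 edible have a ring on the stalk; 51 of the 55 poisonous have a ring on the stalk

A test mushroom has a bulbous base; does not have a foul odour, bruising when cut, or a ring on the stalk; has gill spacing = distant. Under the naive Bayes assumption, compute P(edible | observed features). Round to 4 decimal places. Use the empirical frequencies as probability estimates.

0.2380

edible: (26/81) × (21/26) × (22/26) × (3/26) × (7/26) × (1/26) ≈ 0.00026211
poisonous: (55/81) × (24/55) × (45/55) × (3/55) × (48/55) × (4/55) ≈ 0.000839287
P(edible | x) = 0.00026211 / 0.001101397 ≈ 0.2380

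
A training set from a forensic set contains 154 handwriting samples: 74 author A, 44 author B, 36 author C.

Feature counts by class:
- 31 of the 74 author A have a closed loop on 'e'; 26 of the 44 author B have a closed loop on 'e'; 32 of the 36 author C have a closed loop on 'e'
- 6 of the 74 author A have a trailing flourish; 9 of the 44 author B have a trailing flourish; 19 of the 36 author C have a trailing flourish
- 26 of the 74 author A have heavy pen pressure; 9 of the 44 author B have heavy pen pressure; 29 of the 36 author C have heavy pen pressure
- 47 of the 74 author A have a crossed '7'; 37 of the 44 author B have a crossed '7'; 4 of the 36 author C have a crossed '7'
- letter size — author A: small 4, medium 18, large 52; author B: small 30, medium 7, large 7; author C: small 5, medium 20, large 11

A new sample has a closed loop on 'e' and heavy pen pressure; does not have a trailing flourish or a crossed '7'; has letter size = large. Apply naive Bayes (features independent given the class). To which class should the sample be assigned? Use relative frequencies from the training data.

author C

author A: (74/154) × (31/74) × (68/74) × (26/74) × (27/74) × (52/74) ≈ 0.0166634
author B: (44/154) × (26/44) × (35/44) × (9/44) × (7/44) × (7/44) ≈ 0.000695262
author C: (36/154) × (32/36) × (17/36) × (29/36) × (32/36) × (11/36) ≈ 0.0214689
Highest score → author C.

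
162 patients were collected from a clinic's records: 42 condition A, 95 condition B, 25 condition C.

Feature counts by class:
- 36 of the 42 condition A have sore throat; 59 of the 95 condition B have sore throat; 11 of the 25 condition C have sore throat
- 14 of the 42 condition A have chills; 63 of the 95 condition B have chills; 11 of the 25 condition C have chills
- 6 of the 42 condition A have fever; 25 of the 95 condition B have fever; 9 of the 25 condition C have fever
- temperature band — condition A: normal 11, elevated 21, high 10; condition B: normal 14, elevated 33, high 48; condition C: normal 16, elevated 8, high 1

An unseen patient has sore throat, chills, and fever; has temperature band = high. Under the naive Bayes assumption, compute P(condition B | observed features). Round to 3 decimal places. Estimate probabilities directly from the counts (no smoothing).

0.916

condition A: (42/162) × (36/42) × (14/42) × (6/42) × (10/42) ≈ 0.00251953
condition B: (95/162) × (59/95) × (63/95) × (25/95) × (48/95) ≈ 0.0321135
condition C: (25/162) × (11/25) × (11/25) × (9/25) × (1/25) ≈ 0.000430222
P(condition B | x) = 0.0321135 / 0.035063252 ≈ 0.916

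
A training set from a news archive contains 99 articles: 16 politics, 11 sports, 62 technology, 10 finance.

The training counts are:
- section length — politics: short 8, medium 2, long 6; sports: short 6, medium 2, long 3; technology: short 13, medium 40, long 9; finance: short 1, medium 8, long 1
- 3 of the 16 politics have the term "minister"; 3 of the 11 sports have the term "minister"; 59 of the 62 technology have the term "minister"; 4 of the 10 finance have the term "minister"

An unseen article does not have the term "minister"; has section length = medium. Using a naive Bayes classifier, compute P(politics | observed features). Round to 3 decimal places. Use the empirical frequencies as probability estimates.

politics: (16/99) × (2/16) × (13/16) ≈ 0.0164141
sports: (11/99) × (2/11) × (8/11) ≈ 0.0146924
technology: (62/99) × (40/62) × (3/62) ≈ 0.0195503
finance: (10/99) × (8/10) × (6/10) ≈ 0.0484848
P(politics | x) = 0.0164141 / 0.0991416 ≈ 0.166

0.166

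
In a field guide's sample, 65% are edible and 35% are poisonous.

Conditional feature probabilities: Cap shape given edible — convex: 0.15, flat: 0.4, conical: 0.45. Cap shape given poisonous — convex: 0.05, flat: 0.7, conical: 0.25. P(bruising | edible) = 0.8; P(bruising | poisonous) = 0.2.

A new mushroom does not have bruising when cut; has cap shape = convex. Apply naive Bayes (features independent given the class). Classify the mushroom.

edible: 0.65 × 0.15 × (1−0.8) = 0.0195
poisonous: 0.35 × 0.05 × (1−0.2) = 0.014
Highest score → edible.

edible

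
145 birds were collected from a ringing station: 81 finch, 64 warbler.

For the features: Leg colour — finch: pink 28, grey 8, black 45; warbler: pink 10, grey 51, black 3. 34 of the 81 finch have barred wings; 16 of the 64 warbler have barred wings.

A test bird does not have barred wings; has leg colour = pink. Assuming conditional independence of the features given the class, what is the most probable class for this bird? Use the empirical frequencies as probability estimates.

finch: (81/145) × (28/81) × (47/81) ≈ 0.112048
warbler: (64/145) × (10/64) × (48/64) ≈ 0.0517241
Highest score → finch.

finch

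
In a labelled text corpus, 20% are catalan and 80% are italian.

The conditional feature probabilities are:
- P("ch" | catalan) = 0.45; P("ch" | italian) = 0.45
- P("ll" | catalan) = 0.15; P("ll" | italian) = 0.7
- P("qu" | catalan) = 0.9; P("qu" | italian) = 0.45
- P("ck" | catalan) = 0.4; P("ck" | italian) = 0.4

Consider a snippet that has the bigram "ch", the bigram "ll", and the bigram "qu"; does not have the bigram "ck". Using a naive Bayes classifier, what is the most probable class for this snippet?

italian

catalan: 0.2 × 0.45 × 0.15 × 0.9 × (1−0.4) = 0.00729
italian: 0.8 × 0.45 × 0.7 × 0.45 × (1−0.4) = 0.06804
Highest score → italian.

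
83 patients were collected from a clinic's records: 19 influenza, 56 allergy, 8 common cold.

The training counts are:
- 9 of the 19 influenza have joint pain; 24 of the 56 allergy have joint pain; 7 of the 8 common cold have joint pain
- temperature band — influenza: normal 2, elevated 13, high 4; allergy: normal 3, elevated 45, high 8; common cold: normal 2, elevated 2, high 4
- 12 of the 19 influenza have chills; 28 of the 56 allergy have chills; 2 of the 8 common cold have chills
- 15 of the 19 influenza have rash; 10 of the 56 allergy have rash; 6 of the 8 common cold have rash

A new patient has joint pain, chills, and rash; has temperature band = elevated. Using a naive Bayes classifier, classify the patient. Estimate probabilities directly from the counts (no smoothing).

influenza

influenza: (19/83) × (9/19) × (13/19) × (12/19) × (15/19) ≈ 0.036993
allergy: (56/83) × (24/56) × (45/56) × (28/56) × (10/56) ≈ 0.0207463
common cold: (8/83) × (7/8) × (2/8) × (2/8) × (6/8) ≈ 0.00395331
Highest score → influenza.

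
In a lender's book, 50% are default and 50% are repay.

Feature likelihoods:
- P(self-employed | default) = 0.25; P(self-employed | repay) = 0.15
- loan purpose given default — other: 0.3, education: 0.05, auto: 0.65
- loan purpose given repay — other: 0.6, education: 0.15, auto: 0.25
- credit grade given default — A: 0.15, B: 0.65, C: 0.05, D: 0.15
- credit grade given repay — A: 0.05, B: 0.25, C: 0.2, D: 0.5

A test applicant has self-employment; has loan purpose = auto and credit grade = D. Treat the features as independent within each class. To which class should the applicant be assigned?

default

default: 0.5 × 0.25 × 0.65 × 0.15 = 0.0121875
repay: 0.5 × 0.15 × 0.25 × 0.5 = 0.009375
Highest score → default.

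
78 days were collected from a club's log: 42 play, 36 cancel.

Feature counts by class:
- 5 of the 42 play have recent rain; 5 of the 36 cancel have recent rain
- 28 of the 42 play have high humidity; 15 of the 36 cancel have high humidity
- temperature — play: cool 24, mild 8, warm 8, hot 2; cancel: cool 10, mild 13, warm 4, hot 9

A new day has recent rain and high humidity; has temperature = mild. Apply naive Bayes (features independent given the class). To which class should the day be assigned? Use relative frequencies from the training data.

play: (42/78) × (5/42) × (28/42) × (8/42) ≈ 0.00814001
cancel: (36/78) × (5/36) × (15/36) × (13/36) ≈ 0.00964506
Highest score → cancel.

cancel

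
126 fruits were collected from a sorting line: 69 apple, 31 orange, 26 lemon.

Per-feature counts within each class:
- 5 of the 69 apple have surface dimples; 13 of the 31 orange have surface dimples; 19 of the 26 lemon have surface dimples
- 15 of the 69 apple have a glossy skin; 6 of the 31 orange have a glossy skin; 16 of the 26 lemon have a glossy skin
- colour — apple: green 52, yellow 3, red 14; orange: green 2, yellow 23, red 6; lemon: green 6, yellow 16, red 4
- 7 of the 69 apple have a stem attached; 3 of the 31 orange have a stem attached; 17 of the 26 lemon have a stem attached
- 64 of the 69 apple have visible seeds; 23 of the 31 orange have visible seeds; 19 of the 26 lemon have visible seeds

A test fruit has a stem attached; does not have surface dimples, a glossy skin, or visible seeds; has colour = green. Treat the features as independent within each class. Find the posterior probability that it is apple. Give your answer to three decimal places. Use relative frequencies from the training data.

0.676

apple: (69/126) × (64/69) × (54/69) × (52/69) × (7/69) × (5/69) ≈ 0.00220231
orange: (31/126) × (18/31) × (25/31) × (2/31) × (3/31) × (8/31) ≈ 0.000185625
lemon: (26/126) × (7/26) × (10/26) × (6/26) × (17/26) × (7/26) ≈ 0.000868025
P(apple | x) = 0.00220231 / 0.00325596 ≈ 0.676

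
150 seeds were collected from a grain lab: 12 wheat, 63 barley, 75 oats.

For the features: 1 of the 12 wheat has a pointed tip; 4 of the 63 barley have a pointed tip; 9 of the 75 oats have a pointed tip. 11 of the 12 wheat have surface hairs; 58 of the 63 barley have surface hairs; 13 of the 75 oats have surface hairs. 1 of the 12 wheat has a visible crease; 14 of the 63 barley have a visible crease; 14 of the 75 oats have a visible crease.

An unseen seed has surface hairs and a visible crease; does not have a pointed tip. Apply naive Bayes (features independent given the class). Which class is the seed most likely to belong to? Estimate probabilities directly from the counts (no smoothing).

wheat: (12/150) × (11/12) × (11/12) × (1/12) ≈ 0.00560185
barley: (63/150) × (59/63) × (58/63) × (14/63) ≈ 0.0804703
oats: (75/150) × (66/75) × (13/75) × (14/75) ≈ 0.0142364
Highest score → barley.

barley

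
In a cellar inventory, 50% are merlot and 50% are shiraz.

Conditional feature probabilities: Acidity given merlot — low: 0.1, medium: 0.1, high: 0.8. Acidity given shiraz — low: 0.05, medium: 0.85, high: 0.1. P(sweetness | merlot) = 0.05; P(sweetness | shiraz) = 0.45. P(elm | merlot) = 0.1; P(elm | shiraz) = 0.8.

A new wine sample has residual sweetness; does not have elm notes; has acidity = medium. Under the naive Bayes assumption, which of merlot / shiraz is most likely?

merlot: 0.5 × 0.1 × 0.05 × (1−0.1) = 0.00225
shiraz: 0.5 × 0.85 × 0.45 × (1−0.8) = 0.03825
Highest score → shiraz.

shiraz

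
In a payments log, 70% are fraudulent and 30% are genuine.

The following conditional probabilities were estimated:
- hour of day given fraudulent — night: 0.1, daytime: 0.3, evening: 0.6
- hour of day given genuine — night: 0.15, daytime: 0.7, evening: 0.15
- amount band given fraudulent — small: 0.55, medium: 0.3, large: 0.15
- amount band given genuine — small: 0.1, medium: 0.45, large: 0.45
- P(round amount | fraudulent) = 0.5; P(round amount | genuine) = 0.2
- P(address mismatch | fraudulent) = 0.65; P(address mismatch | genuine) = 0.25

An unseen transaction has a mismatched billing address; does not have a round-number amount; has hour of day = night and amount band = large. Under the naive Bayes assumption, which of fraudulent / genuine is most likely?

fraudulent: 0.7 × 0.1 × 0.15 × (1−0.5) × 0.65 = 0.0034125
genuine: 0.3 × 0.15 × 0.45 × (1−0.2) × 0.25 = 0.00405
Highest score → genuine.

genuine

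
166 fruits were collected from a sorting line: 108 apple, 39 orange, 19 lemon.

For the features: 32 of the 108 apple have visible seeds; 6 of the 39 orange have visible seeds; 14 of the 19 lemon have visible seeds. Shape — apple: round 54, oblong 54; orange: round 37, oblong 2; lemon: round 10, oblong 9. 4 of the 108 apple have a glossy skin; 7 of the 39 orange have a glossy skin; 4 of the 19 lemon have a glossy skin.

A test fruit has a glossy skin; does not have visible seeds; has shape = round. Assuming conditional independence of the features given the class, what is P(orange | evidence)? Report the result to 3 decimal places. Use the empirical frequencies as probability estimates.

apple: (108/166) × (76/108) × (54/108) × (4/108) ≈ 0.00847836
orange: (39/166) × (33/39) × (37/39) × (7/39) ≈ 0.0338514
lemon: (19/166) × (5/19) × (10/19) × (4/19) ≈ 0.00333745
P(orange | x) = 0.0338514 / 0.04566721 ≈ 0.741

0.741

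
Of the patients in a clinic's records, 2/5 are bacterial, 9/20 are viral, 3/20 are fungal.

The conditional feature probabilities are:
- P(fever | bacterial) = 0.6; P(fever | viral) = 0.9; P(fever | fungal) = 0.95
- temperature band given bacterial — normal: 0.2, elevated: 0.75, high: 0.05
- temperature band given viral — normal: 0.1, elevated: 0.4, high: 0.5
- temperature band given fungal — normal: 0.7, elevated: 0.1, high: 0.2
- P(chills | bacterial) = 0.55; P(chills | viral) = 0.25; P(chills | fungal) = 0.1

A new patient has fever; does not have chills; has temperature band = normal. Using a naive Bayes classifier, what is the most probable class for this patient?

bacterial: 0.4 × 0.6 × 0.2 × (1−0.55) = 0.0216
viral: 0.45 × 0.9 × 0.1 × (1−0.25) = 0.030375
fungal: 0.15 × 0.95 × 0.7 × (1−0.1) = 0.089775
Highest score → fungal.

fungal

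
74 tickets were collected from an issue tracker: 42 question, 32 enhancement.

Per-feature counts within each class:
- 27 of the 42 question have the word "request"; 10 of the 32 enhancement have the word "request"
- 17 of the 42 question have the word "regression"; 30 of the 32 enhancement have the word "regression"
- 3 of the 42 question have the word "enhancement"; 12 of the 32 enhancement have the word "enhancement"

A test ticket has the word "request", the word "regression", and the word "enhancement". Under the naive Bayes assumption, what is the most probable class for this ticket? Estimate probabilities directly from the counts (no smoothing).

enhancement

question: (42/74) × (27/42) × (17/42) × (3/42) ≈ 0.0105488
enhancement: (32/74) × (10/32) × (30/32) × (12/32) ≈ 0.0475084
Highest score → enhancement.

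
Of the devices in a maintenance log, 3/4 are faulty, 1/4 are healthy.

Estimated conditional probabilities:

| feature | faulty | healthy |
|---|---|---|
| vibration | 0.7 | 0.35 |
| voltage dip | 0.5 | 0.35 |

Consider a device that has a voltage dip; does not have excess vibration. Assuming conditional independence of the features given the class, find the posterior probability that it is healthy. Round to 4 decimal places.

faulty: 0.75 × (1−0.7) × 0.5 = 0.1125
healthy: 0.25 × (1−0.35) × 0.35 = 0.056875
P(healthy | x) = 0.056875 / 0.169375 ≈ 0.3358

0.3358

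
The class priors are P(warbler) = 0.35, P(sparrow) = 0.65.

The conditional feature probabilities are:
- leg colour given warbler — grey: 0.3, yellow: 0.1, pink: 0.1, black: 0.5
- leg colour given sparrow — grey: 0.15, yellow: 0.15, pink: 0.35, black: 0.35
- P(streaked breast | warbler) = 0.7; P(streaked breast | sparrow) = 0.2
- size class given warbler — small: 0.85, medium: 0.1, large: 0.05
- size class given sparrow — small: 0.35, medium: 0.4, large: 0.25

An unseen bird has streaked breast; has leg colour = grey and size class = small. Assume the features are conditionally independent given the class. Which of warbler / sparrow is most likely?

warbler

warbler: 0.35 × 0.3 × 0.7 × 0.85 = 0.062475
sparrow: 0.65 × 0.15 × 0.2 × 0.35 = 0.006825
Highest score → warbler.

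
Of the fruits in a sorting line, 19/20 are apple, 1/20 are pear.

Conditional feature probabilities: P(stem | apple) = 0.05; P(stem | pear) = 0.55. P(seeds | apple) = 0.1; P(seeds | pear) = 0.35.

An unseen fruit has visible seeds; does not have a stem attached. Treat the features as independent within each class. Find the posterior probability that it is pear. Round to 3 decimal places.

apple: 0.95 × (1−0.05) × 0.1 = 0.09025
pear: 0.05 × (1−0.55) × 0.35 = 0.007875
P(pear | x) = 0.007875 / 0.098125 ≈ 0.080

0.080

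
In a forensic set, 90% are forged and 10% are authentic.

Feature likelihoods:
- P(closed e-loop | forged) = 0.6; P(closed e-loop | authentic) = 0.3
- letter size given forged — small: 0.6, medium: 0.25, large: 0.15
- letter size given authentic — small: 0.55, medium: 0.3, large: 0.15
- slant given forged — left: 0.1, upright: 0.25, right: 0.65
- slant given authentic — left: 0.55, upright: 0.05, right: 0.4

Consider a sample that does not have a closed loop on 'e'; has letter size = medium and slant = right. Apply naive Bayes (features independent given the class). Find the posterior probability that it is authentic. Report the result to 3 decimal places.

forged: 0.9 × (1−0.6) × 0.25 × 0.65 = 0.0585
authentic: 0.1 × (1−0.3) × 0.3 × 0.4 = 0.0084
P(authentic | x) = 0.0084 / 0.0669 ≈ 0.126

0.126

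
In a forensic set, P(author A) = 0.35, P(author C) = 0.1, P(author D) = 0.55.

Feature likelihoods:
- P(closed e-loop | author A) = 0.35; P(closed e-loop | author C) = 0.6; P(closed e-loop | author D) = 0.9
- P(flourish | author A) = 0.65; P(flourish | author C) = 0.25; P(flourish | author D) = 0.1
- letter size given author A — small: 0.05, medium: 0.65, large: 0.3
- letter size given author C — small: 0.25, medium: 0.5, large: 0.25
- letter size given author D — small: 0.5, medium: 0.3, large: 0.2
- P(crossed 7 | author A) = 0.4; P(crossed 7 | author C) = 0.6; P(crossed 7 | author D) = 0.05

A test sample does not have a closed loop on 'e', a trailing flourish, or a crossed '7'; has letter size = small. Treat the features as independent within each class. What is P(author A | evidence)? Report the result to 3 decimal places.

0.083

author A: 0.35 × (1−0.35) × (1−0.65) × 0.05 × (1−0.4) = 0.00238875
author C: 0.1 × (1−0.6) × (1−0.25) × 0.25 × (1−0.6) = 0.003
author D: 0.55 × (1−0.9) × (1−0.1) × 0.5 × (1−0.05) = 0.0235125
P(author A | x) = 0.00238875 / 0.02890125 ≈ 0.083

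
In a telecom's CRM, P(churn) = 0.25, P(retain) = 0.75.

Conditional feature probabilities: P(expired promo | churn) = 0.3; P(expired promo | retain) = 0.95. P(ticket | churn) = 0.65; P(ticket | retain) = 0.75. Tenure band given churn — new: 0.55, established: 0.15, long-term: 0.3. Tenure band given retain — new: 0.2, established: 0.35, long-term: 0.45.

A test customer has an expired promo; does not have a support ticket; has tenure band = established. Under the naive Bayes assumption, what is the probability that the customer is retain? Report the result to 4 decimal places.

churn: 0.25 × 0.3 × (1−0.65) × 0.15 = 0.0039375
retain: 0.75 × 0.95 × (1−0.75) × 0.35 = 0.06234375
P(retain | x) = 0.06234375 / 0.06628125 ≈ 0.9406

0.9406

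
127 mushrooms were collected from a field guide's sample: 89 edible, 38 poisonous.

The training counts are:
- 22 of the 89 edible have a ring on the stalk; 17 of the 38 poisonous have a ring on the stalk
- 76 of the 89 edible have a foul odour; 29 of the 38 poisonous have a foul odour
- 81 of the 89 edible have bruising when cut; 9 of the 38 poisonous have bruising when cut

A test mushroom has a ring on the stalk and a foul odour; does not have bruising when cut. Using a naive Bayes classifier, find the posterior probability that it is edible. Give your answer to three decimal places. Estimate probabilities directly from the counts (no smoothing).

edible: (89/127) × (22/89) × (76/89) × (8/89) ≈ 0.0132967
poisonous: (38/127) × (17/38) × (29/38) × (29/38) ≈ 0.0779604
P(edible | x) = 0.0132967 / 0.0912571 ≈ 0.146

0.146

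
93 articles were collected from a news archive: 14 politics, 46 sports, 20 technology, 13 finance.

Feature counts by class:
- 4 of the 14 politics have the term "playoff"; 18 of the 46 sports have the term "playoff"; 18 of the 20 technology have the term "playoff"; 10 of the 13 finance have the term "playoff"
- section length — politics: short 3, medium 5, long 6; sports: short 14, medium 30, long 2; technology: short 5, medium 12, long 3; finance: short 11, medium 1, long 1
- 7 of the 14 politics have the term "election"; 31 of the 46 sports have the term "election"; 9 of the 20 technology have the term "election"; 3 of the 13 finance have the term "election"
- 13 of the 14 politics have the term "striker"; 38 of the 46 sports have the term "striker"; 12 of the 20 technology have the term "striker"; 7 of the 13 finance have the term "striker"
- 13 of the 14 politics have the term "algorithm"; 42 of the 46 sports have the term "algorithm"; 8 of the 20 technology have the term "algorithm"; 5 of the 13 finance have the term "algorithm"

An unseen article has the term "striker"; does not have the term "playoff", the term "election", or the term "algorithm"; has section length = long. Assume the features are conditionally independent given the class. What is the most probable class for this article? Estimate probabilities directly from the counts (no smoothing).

politics

politics: (14/93) × (10/14) × (6/14) × (7/14) × (13/14) × (1/14) ≈ 0.00152826
sports: (46/93) × (28/46) × (2/46) × (15/46) × (38/46) × (4/46) ≈ 0.000306626
technology: (20/93) × (2/20) × (3/20) × (11/20) × (12/20) × (12/20) ≈ 0.00063871
finance: (13/93) × (3/13) × (1/13) × (10/13) × (7/13) × (8/13) ≈ 0.000632489
Highest score → politics.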